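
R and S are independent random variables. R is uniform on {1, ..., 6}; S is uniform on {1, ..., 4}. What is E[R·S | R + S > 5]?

25/2

P(R + S > 5) = 7/12.
Summing RS·P(x,y) over outcomes with R + S > 5 gives 175/24.
E[R·S | R + S > 5] = (175/24) / (7/12) = 25/2.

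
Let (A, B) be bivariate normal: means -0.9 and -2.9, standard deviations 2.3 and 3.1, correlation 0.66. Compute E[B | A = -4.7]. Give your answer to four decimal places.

-6.2803

For a bivariate normal, E[B | A=x] = μ_B + ρ·(σ_B/σ_A)·(x − μ_A).
E[B | A=-4.7] = -2.9 + (0.66)·(3.1/2.3)·(-4.7 − (-0.9)) = -2.9 + (0.889565)·(-3.8) = -6.2803.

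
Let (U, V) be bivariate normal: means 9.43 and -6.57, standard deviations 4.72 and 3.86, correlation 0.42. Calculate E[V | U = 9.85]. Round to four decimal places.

For a bivariate normal, E[V | U=x] = μ_V + ρ·(σ_V/σ_U)·(x − μ_U).
E[V | U=9.85] = -6.57 + (0.42)·(3.86/4.72)·(9.85 − (9.43)) = -6.57 + (0.34347)·(0.42) = -6.4257.

-6.4257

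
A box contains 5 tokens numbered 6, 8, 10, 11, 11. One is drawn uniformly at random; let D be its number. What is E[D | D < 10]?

7

P(D < 10) = 2/5.
Σ over the event: 6·1/5 + 8·1/5 = 14/5.
E[D | D < 10] = (14/5) / (2/5) = 7.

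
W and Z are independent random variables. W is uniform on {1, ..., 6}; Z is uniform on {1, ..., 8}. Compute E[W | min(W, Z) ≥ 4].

P(min(W, Z) ≥ 4) = 5/16.
Summing W·P(x,y) over outcomes with min(W, Z) ≥ 4 gives 25/16.
E[W | min(W, Z) ≥ 4] = (25/16) / (5/16) = 5.

5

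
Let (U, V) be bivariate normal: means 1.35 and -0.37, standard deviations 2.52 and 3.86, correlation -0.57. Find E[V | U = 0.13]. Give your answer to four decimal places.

For a bivariate normal, E[V | U=x] = μ_V + ρ·(σ_V/σ_U)·(x − μ_U).
E[V | U=0.13] = -0.37 + (-0.57)·(3.86/2.52)·(0.13 − (1.35)) = -0.37 + (-0.8731)·(-1.22) = 0.6952.

0.6952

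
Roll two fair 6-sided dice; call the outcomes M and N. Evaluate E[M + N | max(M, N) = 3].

24/5

Outcomes with max(M, N) = 3: (1,3), (2,3), (3,1), (3,2), (3,3), each with probability 1/36.
E[M + N | max(M, N) = 3] = (4 + 5 + 4 + 5 + 6) / 5 = 24/5.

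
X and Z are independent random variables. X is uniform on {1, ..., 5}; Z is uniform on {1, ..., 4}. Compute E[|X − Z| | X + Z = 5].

2

Outcomes with X + Z = 5: (1,4), (2,3), (3,2), (4,1), each with probability 1/20.
E[|X − Z| | X + Z = 5] = (3 + 1 + 1 + 3) / 4 = 2.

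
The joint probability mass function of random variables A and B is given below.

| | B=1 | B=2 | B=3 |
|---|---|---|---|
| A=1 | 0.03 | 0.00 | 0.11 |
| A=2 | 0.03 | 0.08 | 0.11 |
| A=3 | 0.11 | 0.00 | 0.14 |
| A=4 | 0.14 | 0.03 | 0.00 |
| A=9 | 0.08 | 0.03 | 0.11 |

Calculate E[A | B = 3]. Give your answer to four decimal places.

P(B = 3) = 0.47.
Summing A·P(A=x,B=y) over the conditioning event gives 1.74.
E[A | B = 3] = (1.74) / (0.47) = 3.7021.

3.7021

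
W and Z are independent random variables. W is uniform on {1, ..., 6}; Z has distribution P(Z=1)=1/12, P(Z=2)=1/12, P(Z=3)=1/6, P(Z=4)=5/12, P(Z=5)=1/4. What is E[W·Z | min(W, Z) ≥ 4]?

P(min(W, Z) ≥ 4) = 1/3.
Summing WZ·P(x,y) over outcomes with min(W, Z) ≥ 4 gives 175/24.
E[W·Z | min(W, Z) ≥ 4] = (175/24) / (1/3) = 175/8.

175/8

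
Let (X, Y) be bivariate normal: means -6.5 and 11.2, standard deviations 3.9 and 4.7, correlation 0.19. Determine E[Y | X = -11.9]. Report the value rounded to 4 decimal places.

9.9635

E[Y | X=x] = μ_Y + ρ(σ_Y/σ_X)(x − μ_X) for jointly normal variables.
E[Y | X=-11.9] = 11.2 + (0.19)·(4.7/3.9)·(-11.9 − (-6.5)) = 11.2 + (0.228974)·(-5.4) = 9.9635.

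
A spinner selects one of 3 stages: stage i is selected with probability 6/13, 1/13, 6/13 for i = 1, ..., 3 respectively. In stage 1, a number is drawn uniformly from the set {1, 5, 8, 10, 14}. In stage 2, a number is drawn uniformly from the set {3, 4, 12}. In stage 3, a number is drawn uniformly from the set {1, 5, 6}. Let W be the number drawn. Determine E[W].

1139/195

E[W | stage 1] = (1+5+8+10+14)/5 = 38/5.
E[W | stage 2] = (3+4+12)/3 = 19/3.
E[W | stage 3] = (1+5+6)/3 = 4.
By the law of total expectation,
E[W] = (6/13)·(38/5) + (1/13)·(19/3) + (6/13)·(4) = 1139/195.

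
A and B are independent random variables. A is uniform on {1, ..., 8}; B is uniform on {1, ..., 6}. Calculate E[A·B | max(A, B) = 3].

Outcomes with max(A, B) = 3: (1,3), (2,3), (3,1), (3,2), (3,3), each with probability 1/48.
E[A·B | max(A, B) = 3] = (3 + 6 + 3 + 6 + 9) / 5 = 27/5.

27/5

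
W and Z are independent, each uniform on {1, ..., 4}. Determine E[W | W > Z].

10/3

Outcomes with W > Z: (2,1), (3,1), (3,2), (4,1), (4,2), (4,3), each with probability 1/16.
E[W | W > Z] = (2 + 3 + 3 + 4 + 4 + 4) / 6 = 10/3.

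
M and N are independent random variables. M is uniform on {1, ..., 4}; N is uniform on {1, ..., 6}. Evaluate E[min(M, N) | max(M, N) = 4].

P(max(M, N) = 4) = 7/24.
Summing min(M,N)·P(x,y) over outcomes with max(M, N) = 4 gives 2/3.
E[min(M, N) | max(M, N) = 4] = (2/3) / (7/24) = 16/7.

16/7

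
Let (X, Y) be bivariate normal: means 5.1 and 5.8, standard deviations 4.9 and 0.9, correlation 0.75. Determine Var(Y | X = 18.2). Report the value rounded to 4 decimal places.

0.3544

For a bivariate normal, Var(Y | X=x) = σ_Y²(1 − ρ²).
Var(Y | X=18.2) = (0.9)²·(1 − (0.75)²) = 0.81·0.4375 = 0.3544.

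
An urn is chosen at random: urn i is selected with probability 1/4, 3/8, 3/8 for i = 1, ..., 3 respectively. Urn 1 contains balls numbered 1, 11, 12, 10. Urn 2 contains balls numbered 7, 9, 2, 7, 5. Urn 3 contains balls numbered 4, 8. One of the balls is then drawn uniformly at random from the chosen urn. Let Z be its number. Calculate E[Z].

E[Z | urn 1] = (1+11+12+10)/4 = 17/2.
E[Z | urn 2] = (7+9+2+7+5)/5 = 6.
E[Z | urn 3] = (4+8)/2 = 6.
E[Z] = (1/4)·(17/2) + (3/8)·(6) + (3/8)·(6) = 53/8.

53/8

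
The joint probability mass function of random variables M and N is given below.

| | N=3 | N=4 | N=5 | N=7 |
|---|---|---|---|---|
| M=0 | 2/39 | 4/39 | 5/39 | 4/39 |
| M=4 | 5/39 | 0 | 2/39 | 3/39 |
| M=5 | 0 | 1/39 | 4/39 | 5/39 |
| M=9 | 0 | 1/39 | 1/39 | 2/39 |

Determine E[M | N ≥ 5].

46/13

P(N ≥ 5) = 2/3.
Σ M·P over the event = 0·(5/39) + 0·(4/39) + 4·(2/39) + 4·(3/39) + 5·(4/39) + 5·(5/39) + 9·(1/39) + 9·(2/39) = 92/39.
E[M | N ≥ 5] = (92/39) / (2/3) = 46/13.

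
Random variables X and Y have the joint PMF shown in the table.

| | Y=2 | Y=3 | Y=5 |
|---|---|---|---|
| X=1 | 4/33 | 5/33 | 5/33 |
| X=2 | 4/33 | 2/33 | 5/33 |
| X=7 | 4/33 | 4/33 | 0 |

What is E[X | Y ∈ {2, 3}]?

77/23

P(Y ∈ {2, 3}) = 23/33.
Σ X·P over the event = 1·(4/33) + 1·(5/33) + 2·(4/33) + 2·(2/33) + 7·(4/33) + 7·(4/33) = 7/3.
E[X | Y ∈ {2, 3}] = (7/3) / (23/33) = 77/23.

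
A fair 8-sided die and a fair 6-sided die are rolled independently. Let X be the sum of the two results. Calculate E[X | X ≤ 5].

P(X ≤ 5) = 5/24.
Σ over the event: 2·1/48 + 3·1/24 + 4·1/16 + 5·1/12 = 5/6.
E[X | X ≤ 5] = (5/6) / (5/24) = 4.

4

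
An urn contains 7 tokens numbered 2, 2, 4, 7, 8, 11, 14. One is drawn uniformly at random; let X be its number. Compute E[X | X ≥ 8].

11

P(X ≥ 8) = 3/7.
Σ over the event: 8·1/7 + 11·1/7 + 14·1/7 = 33/7.
E[X | X ≥ 8] = (33/7) / (3/7) = 11.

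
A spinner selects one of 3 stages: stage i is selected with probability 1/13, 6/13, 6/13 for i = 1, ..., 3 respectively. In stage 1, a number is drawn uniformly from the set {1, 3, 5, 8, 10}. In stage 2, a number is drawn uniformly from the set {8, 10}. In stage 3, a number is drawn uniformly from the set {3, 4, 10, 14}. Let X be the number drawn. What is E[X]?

E[X | stage 1] = (1+3+5+8+10)/5 = 27/5.
E[X | stage 2] = (8+10)/2 = 9.
E[X | stage 3] = (3+4+10+14)/4 = 31/4.
By the law of total expectation,
E[X] = (1/13)·(27/5) + (6/13)·(9) + (6/13)·(31/4) = 1059/130.

1059/130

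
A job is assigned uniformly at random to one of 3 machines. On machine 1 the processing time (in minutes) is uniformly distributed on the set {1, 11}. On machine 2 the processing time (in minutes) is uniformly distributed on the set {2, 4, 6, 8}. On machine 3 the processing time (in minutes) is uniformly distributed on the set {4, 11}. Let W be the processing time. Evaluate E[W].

E[W | machine 1] = (1+11)/2 = 6.
E[W | machine 2] = (2+4+6+8)/4 = 5.
E[W | machine 3] = (4+11)/2 = 15/2.
By the law of total expectation,
E[W] = (1/3)·(6) + (1/3)·(5) + (1/3)·(15/2) = 37/6.

37/6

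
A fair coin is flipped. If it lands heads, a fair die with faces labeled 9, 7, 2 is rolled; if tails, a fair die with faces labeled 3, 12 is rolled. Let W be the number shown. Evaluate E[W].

E[W | heads] = (9+7+2)/3 = 6.
E[W | tails] = (3+12)/2 = 15/2.
E[W] = (1/2)·(6) + (1/2)·(15/2) = 27/4.

27/4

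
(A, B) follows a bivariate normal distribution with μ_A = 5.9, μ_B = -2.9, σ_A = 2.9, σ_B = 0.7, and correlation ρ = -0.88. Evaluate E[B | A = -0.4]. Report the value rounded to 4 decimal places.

The regression of B on A has slope ρ·σ_B/σ_A and passes through (μ_A, μ_B).
E[B | A=-0.4] = -2.9 + (-0.88)·(0.7/2.9)·(-0.4 − (5.9)) = -2.9 + (-0.21241)·(-6.3) = -1.5618.

-1.5618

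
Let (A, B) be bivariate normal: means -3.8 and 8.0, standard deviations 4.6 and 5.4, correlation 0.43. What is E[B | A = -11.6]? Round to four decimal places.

4.0627

The regression of B on A has slope ρ·σ_B/σ_A and passes through (μ_A, μ_B).
E[B | A=-11.6] = 8.0 + (0.43)·(5.4/4.6)·(-11.6 − (-3.8)) = 8.0 + (0.50478)·(-7.8) = 4.0627.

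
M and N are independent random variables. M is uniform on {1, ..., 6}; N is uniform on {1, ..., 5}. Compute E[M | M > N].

P(M > N) = 1/2.
Summing M·P(x,y) over outcomes with M > N gives 7/3.
E[M | M > N] = (7/3) / (1/2) = 14/3.

14/3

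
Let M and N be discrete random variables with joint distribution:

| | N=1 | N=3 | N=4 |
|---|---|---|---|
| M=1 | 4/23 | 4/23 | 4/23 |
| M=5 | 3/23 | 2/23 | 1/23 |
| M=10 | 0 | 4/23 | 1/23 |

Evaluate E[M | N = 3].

27/5

P(N = 3) = 10/23.
Σ M·P over the event = 1·(4/23) + 5·(2/23) + 10·(4/23) = 54/23.
E[M | N = 3] = (54/23) / (10/23) = 27/5.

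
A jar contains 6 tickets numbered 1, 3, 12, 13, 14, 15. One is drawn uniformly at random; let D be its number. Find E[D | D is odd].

8

P(D is odd) = 2/3.
Σ over the event: 1·1/6 + 3·1/6 + 13·1/6 + 15·1/6 = 16/3.
E[D | D is odd] = (16/3) / (2/3) = 8.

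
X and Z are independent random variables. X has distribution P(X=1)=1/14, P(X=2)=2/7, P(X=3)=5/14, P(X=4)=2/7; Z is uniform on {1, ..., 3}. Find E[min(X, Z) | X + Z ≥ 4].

71/36

P(X + Z ≥ 4) = 6/7.
Summing min(X,Z)·P(x,y) over outcomes with X + Z ≥ 4 gives 71/42.
E[min(X, Z) | X + Z ≥ 4] = (71/42) / (6/7) = 71/36.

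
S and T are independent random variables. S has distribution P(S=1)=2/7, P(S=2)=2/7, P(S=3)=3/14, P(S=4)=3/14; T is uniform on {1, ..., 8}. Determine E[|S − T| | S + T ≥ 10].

P(S + T ≥ 10) = 19/112.
Summing |S−T|·P(x,y) over outcomes with S + T ≥ 10 gives 39/56.
E[|S − T| | S + T ≥ 10] = (39/56) / (19/112) = 78/19.

78/19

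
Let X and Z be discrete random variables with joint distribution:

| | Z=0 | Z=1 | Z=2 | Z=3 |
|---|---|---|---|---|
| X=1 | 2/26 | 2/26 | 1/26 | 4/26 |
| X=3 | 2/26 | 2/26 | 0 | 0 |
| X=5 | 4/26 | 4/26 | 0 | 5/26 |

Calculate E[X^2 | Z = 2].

1

P(Z = 2) = 1/26.
Σ X^2·P over the event = 1·(1/26) = 1/26.
E[X^2 | Z = 2] = (1/26) / (1/26) = 1.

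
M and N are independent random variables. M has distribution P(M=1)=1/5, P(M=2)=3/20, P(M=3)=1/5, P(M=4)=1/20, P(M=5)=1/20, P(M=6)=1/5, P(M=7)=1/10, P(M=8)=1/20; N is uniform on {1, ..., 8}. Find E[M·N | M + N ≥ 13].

902/19

P(M + N ≥ 13) = 19/160.
Summing MN·P(x,y) over outcomes with M + N ≥ 13 gives 451/80.
E[M·N | M + N ≥ 13] = (451/80) / (19/160) = 902/19.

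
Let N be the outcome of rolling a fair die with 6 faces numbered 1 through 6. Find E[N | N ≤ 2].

Given N ≤ 2, N is equally likely to be any of {1, 2}.
E[N | N ≤ 2] = (1 + 2) / 2 = 3/2.

3/2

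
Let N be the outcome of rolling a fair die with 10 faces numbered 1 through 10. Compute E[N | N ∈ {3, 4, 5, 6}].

P(N ∈ {3, 4, 5, 6}) = 2/5.
Σ over the event: 3·1/10 + 4·1/10 + 5·1/10 + 6·1/10 = 9/5.
E[N | N ∈ {3, 4, 5, 6}] = (9/5) / (2/5) = 9/2.

9/2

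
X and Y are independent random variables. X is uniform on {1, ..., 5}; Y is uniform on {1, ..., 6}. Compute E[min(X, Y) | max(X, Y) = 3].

9/5

Outcomes with max(X, Y) = 3: (1,3), (2,3), (3,1), (3,2), (3,3), each with probability 1/30.
E[min(X, Y) | max(X, Y) = 3] = (1 + 2 + 1 + 2 + 3) / 5 = 9/5.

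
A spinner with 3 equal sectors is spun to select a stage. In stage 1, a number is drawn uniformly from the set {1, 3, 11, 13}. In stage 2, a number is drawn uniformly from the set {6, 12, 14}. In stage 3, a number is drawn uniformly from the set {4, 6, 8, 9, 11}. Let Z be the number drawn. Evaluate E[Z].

379/45

E[Z | stage 1] = (1+3+11+13)/4 = 7.
E[Z | stage 2] = (6+12+14)/3 = 32/3.
E[Z | stage 3] = (4+6+8+9+11)/5 = 38/5.
E[Z] = (1/3)·(7) + (1/3)·(32/3) + (1/3)·(38/5) = 379/45.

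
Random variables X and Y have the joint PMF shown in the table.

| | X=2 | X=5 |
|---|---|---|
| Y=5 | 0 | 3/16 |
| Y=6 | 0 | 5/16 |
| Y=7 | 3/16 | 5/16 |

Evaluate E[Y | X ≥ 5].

80/13

P(X ≥ 5) = 13/16.
Σ Y·P over the event = 5·(3/16) + 6·(5/16) + 7·(5/16) = 5.
E[Y | X ≥ 5] = (5) / (13/16) = 80/13.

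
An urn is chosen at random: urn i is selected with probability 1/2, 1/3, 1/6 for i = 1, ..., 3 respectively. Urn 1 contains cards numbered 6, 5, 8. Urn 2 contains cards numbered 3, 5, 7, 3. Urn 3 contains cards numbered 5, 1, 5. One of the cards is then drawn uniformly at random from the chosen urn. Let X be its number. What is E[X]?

95/18

E[X | urn 1] = (6+5+8)/3 = 19/3.
E[X | urn 2] = (3+5+7+3)/4 = 9/2.
E[X | urn 3] = (5+1+5)/3 = 11/3.
E[X] = (1/2)·(19/3) + (1/3)·(9/2) + (1/6)·(11/3) = 95/18.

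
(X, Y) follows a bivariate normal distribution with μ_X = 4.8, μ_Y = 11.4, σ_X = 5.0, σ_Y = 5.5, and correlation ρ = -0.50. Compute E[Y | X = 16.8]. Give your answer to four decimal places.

4.8000

The regression of Y on X has slope ρ·σ_Y/σ_X and passes through (μ_X, μ_Y).
E[Y | X=16.8] = 11.4 + (-0.50)·(5.5/5.0)·(16.8 − (4.8)) = 11.4 + (-0.55)·(12) = 4.8000.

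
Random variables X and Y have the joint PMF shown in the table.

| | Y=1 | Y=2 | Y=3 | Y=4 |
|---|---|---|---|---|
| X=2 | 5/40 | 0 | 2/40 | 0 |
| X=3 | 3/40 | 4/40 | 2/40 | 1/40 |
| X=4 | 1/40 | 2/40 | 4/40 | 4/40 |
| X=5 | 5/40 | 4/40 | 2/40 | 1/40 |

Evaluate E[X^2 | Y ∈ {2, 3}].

P(Y ∈ {2, 3}) = 1/2.
Summing X^2·P(X=x,Y=y) over the conditioning event gives 77/10.
E[X^2 | Y ∈ {2, 3}] = (77/10) / (1/2) = 77/5.

77/5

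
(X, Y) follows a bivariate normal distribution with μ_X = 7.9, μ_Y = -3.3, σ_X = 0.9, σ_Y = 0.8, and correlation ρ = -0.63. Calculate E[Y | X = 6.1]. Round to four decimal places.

-2.2920

For a bivariate normal, E[Y | X=x] = μ_Y + ρ·(σ_Y/σ_X)·(x − μ_X).
E[Y | X=6.1] = -3.3 + (-0.63)·(0.8/0.9)·(6.1 − (7.9)) = -3.3 + (-0.56)·(-1.8) = -2.2920.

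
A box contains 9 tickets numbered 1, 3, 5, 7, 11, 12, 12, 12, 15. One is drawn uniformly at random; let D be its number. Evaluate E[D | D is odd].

7

P(D is odd) = 2/3.
Σ over the event: 1·1/9 + 3·1/9 + 5·1/9 + 7·1/9 + 11·1/9 + 15·1/9 = 14/3.
E[D | D is odd] = (14/3) / (2/3) = 7.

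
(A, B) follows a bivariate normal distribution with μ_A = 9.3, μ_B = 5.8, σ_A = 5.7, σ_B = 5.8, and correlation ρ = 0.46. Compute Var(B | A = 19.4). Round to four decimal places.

26.5218

Var(B | A=x) = (1 − ρ²)·σ_B².
Var(B | A=19.4) = (5.8)²·(1 − (0.46)²) = 33.64·0.7884 = 26.5218.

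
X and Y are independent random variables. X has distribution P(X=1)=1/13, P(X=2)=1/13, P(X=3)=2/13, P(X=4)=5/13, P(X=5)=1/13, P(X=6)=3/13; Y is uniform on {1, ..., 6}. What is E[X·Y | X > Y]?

P(X > Y) = 1/2.
Summing XY·P(x,y) over outcomes with X > Y gives 230/39.
E[X·Y | X > Y] = (230/39) / (1/2) = 460/39.

460/39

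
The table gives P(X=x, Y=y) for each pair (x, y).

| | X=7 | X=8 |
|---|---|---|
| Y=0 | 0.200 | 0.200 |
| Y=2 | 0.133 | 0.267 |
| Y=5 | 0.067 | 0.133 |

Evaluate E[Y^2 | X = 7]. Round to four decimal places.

P(X = 7) = 0.400.
Summing Y^2·P(X=x,Y=y) over the conditioning event gives 2.207.
E[Y^2 | X = 7] = (2.207) / (0.400) = 5.5175.

5.5175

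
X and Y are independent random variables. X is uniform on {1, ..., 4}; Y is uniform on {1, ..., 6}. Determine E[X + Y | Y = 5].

Outcomes with Y = 5: (1,5), (2,5), (3,5), (4,5), each with probability 1/24.
E[X + Y | Y = 5] = (6 + 7 + 8 + 9) / 4 = 15/2.

15/2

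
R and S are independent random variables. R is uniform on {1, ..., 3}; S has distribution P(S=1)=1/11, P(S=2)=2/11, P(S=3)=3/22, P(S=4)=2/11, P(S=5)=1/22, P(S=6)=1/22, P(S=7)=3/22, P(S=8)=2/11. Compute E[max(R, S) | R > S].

11/4

P(R > S) = 4/33.
Summing max(R,S)·P(x,y) over outcomes with R > S gives 1/3.
E[max(R, S) | R > S] = (1/3) / (4/33) = 11/4.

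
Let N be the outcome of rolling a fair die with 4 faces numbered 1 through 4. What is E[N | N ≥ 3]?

7/2

Given N ≥ 3, N is equally likely to be any of {3, 4}.
E[N | N ≥ 3] = (3 + 4) / 2 = 7/2.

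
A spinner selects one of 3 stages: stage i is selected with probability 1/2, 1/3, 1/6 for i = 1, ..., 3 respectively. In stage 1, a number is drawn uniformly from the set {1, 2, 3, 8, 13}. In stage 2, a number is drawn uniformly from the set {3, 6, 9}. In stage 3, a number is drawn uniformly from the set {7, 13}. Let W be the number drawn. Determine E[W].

E[W | stage 1] = (1+2+3+8+13)/5 = 27/5.
E[W | stage 2] = (3+6+9)/3 = 6.
E[W | stage 3] = (7+13)/2 = 10.
By the law of total expectation,
E[W] = (1/2)·(27/5) + (1/3)·(6) + (1/6)·(10) = 191/30.

191/30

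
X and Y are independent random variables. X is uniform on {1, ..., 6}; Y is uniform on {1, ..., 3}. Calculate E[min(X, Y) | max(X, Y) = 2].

4/3

Outcomes with max(X, Y) = 2: (1,2), (2,1), (2,2), each with probability 1/18.
E[min(X, Y) | max(X, Y) = 2] = (1 + 1 + 2) / 3 = 4/3.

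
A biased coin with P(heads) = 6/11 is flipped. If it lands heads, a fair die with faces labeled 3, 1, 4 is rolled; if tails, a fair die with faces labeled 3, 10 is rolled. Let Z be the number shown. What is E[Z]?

97/22

E[Z | heads] = (3+1+4)/3 = 8/3.
E[Z | tails] = (3+10)/2 = 13/2.
E[Z] = (6/11)·(8/3) + (5/11)·(13/2) = 97/22.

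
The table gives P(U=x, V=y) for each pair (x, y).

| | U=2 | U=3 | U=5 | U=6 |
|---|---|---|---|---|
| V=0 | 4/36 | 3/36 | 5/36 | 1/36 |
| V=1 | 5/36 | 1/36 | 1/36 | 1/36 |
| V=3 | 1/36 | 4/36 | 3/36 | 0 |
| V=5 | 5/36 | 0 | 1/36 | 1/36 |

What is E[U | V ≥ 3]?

P(V ≥ 3) = 5/12.
Σ U·P over the event = 2·(1/36) + 2·(5/36) + 3·(4/36) + 5·(3/36) + 5·(1/36) + 6·(1/36) = 25/18.
E[U | V ≥ 3] = (25/18) / (5/12) = 10/3.

10/3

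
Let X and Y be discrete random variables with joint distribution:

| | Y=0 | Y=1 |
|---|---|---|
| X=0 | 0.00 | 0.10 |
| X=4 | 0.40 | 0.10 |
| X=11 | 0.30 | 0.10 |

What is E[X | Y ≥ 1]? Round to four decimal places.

5.0000

P(Y ≥ 1) = 0.30.
Summing X·P(X=x,Y=y) over the conditioning event gives 1.50.
E[X | Y ≥ 1] = (1.50) / (0.30) = 5.0000.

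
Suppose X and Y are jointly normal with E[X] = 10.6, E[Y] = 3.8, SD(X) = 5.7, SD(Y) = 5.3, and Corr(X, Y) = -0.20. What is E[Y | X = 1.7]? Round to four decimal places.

5.4551

For a bivariate normal, E[Y | X=x] = μ_Y + ρ·(σ_Y/σ_X)·(x − μ_X).
E[Y | X=1.7] = 3.8 + (-0.20)·(5.3/5.7)·(1.7 − (10.6)) = 3.8 + (-0.185965)·(-8.9) = 5.4551.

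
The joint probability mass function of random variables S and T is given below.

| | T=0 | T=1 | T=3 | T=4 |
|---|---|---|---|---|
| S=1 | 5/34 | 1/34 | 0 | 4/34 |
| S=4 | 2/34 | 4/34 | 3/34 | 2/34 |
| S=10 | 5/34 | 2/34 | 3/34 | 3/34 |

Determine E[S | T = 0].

21/4

P(T = 0) = 6/17.
Σ S·P over the event = 1·(5/34) + 4·(2/34) + 10·(5/34) = 63/34.
E[S | T = 0] = (63/34) / (6/17) = 21/4.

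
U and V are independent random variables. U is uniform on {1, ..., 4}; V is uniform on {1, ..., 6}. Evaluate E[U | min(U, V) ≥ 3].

Outcomes with min(U, V) ≥ 3: (3,3), (3,4), (3,5), (3,6), (4,3), (4,4), (4,5), (4,6), each with probability 1/24.
E[U | min(U, V) ≥ 3] = (3 + 3 + 3 + 3 + 4 + 4 + 4 + 4) / 8 = 7/2.

7/2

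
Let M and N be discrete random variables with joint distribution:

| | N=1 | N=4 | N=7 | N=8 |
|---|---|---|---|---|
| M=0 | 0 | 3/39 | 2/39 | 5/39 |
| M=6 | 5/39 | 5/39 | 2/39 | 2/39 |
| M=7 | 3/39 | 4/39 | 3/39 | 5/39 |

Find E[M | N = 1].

51/8

P(N = 1) = 8/39.
Σ M·P over the event = 6·(5/39) + 7·(3/39) = 17/13.
E[M | N = 1] = (17/13) / (8/39) = 51/8.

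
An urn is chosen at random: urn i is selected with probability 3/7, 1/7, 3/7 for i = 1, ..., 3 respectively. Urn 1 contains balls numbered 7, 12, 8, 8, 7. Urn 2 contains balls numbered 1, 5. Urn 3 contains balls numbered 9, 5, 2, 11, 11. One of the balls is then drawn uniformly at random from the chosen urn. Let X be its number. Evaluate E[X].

E[X | urn 1] = (7+12+8+8+7)/5 = 42/5.
E[X | urn 2] = (1+5)/2 = 3.
E[X | urn 3] = (9+5+2+11+11)/5 = 38/5.
By the law of total expectation,
E[X] = (3/7)·(42/5) + (1/7)·(3) + (3/7)·(38/5) = 51/7.

51/7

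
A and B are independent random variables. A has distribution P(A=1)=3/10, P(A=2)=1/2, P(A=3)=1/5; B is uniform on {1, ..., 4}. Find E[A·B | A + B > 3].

171/29

P(A + B > 3) = 29/40.
Summing AB·P(x,y) over outcomes with A + B > 3 gives 171/40.
E[A·B | A + B > 3] = (171/40) / (29/40) = 171/29.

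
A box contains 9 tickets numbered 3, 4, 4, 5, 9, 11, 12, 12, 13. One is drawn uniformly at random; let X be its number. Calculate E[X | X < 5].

11/3

P(X < 5) = 1/3.
Σ over the event: 3·1/9 + 4·2/9 = 11/9.
E[X | X < 5] = (11/9) / (1/3) = 11/3.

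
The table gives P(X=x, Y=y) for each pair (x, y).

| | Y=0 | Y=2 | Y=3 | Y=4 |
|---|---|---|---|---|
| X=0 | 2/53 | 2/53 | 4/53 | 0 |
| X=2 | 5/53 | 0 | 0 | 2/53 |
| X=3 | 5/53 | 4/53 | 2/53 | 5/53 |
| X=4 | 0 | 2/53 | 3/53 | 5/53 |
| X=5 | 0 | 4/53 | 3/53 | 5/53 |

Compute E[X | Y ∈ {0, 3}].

P(Y ∈ {0, 3}) = 24/53.
Σ X·P over the event = 0·(2/53) + 0·(4/53) + 2·(5/53) + 3·(5/53) + 3·(2/53) + 4·(3/53) + 5·(3/53) = 58/53.
E[X | Y ∈ {0, 3}] = (58/53) / (24/53) = 29/12.

29/12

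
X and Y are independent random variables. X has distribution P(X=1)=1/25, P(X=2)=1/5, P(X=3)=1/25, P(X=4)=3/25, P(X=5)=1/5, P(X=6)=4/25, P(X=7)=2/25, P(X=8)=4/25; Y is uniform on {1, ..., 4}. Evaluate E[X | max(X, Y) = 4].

62/19

P(max(X, Y) = 4) = 19/100.
Summing X·P(x,y) over outcomes with max(X, Y) = 4 gives 31/50.
E[X | max(X, Y) = 4] = (31/50) / (19/100) = 62/19.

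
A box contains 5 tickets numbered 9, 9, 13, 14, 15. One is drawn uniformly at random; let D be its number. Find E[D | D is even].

14

P(D is even) = 1/5.
Σ over the event: 14·1/5 = 14/5.
E[D | D is even] = (14/5) / (1/5) = 14.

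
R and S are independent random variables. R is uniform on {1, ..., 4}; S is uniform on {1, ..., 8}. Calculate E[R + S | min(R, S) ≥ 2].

P(min(R, S) ≥ 2) = 21/32.
Summing (R+S)·P(x,y) over outcomes with min(R, S) ≥ 2 gives 21/4.
E[R + S | min(R, S) ≥ 2] = (21/4) / (21/32) = 8.

8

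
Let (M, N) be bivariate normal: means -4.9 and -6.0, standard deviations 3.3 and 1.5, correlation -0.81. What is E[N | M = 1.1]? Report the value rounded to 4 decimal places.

-8.2091

E[N | M=x] = μ_N + ρ(σ_N/σ_M)(x − μ_M) for jointly normal variables.
E[N | M=1.1] = -6.0 + (-0.81)·(1.5/3.3)·(1.1 − (-4.9)) = -6.0 + (-0.36818)·(6) = -8.2091.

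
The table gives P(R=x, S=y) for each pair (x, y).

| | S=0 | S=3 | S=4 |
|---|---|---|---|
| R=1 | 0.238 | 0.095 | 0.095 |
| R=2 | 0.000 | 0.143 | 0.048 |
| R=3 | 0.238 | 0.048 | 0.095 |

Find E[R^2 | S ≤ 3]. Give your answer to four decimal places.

P(S ≤ 3) = 0.762.
Σ R^2·P over the event = 1·(0.238) + 1·(0.095) + 4·(0.143) + 9·(0.238) + 9·(0.048) = 3.479.
E[R^2 | S ≤ 3] = (3.479) / (0.762) = 4.5656.

4.5656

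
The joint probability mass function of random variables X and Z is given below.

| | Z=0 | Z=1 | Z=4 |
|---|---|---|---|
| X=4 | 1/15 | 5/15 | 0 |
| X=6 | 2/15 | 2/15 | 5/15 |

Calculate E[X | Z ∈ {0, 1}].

P(Z ∈ {0, 1}) = 2/3.
Summing X·P(X=x,Z=y) over the conditioning event gives 16/5.
E[X | Z ∈ {0, 1}] = (16/5) / (2/3) = 24/5.

24/5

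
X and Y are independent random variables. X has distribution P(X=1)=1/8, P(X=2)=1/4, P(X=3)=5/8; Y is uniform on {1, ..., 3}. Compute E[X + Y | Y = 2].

9/2

P(Y = 2) = 1/3.
Summing (X+Y)·P(x,y) over outcomes with Y = 2 gives 3/2.
E[X + Y | Y = 2] = (3/2) / (1/3) = 9/2.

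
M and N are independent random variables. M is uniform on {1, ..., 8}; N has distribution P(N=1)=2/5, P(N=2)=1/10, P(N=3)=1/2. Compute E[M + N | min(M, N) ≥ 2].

47/6

P(min(M, N) ≥ 2) = 21/40.
Summing (M+N)·P(x,y) over outcomes with min(M, N) ≥ 2 gives 329/80.
E[M + N | min(M, N) ≥ 2] = (329/80) / (21/40) = 47/6.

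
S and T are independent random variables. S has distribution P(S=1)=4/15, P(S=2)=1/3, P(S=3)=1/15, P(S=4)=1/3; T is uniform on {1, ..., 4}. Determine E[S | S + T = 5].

P(S + T = 5) = 1/4.
Summing S·P(x,y) over outcomes with S + T = 5 gives 37/60.
E[S | S + T = 5] = (37/60) / (1/4) = 37/15.

37/15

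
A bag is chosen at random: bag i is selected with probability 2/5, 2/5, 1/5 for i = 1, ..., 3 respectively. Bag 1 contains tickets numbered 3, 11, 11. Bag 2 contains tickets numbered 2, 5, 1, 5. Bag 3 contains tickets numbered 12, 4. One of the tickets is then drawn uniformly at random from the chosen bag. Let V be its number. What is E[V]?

E[V | bag 1] = (3+11+11)/3 = 25/3.
E[V | bag 2] = (2+5+1+5)/4 = 13/4.
E[V | bag 3] = (12+4)/2 = 8.
E[V] = (2/5)·(25/3) + (2/5)·(13/4) + (1/5)·(8) = 187/30.

187/30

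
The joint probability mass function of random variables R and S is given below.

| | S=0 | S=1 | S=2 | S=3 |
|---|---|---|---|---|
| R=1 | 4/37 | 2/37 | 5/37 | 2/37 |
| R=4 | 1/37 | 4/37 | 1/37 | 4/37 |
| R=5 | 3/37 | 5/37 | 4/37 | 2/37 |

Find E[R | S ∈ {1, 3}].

71/19

P(S ∈ {1, 3}) = 19/37.
Σ R·P over the event = 1·(2/37) + 1·(2/37) + 4·(4/37) + 4·(4/37) + 5·(5/37) + 5·(2/37) = 71/37.
E[R | S ∈ {1, 3}] = (71/37) / (19/37) = 71/19.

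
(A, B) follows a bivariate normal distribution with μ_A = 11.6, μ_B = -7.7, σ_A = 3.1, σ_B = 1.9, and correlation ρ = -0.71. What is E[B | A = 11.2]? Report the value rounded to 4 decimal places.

For a bivariate normal, E[B | A=x] = μ_B + ρ·(σ_B/σ_A)·(x − μ_A).
E[B | A=11.2] = -7.7 + (-0.71)·(1.9/3.1)·(11.2 − (11.6)) = -7.7 + (-0.43516)·(-0.4) = -7.5259.

-7.5259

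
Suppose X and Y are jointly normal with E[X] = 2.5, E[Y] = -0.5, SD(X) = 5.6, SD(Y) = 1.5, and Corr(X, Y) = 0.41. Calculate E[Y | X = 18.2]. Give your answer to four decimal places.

For a bivariate normal, E[Y | X=x] = μ_Y + ρ·(σ_Y/σ_X)·(x − μ_X).
E[Y | X=18.2] = -0.5 + (0.41)·(1.5/5.6)·(18.2 − (2.5)) = -0.5 + (0.10982)·(15.7) = 1.2242.

1.2242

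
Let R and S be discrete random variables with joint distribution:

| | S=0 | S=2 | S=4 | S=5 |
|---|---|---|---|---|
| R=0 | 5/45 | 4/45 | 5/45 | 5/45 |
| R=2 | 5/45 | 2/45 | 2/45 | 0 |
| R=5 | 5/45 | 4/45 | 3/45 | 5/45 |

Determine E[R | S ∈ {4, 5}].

P(S ∈ {4, 5}) = 4/9.
Σ R·P over the event = 0·(5/45) + 0·(5/45) + 2·(2/45) + 5·(3/45) + 5·(5/45) = 44/45.
E[R | S ∈ {4, 5}] = (44/45) / (4/9) = 11/5.

11/5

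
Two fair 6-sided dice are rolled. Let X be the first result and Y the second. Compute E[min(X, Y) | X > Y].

7/3

P(X > Y) = 5/12.
Summing min(X,Y)·P(x,y) over outcomes with X > Y gives 35/36.
E[min(X, Y) | X > Y] = (35/36) / (5/12) = 7/3.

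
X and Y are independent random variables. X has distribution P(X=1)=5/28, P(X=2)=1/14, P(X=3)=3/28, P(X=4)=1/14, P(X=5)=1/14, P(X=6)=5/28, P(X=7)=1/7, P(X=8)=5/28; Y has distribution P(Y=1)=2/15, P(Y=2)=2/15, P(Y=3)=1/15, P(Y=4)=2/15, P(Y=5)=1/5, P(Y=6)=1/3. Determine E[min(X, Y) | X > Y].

88/25

P(X > Y) = 15/28.
Summing min(X,Y)·P(x,y) over outcomes with X > Y gives 66/35.
E[min(X, Y) | X > Y] = (66/35) / (15/28) = 88/25.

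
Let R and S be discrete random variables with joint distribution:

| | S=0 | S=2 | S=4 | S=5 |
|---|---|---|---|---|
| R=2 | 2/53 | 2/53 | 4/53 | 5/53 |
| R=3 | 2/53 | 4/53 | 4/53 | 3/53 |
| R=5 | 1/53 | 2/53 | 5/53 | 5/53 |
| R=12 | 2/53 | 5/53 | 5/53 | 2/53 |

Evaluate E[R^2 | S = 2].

P(S = 2) = 13/53.
Summing R^2·P(R=x,S=y) over the conditioning event gives 814/53.
E[R^2 | S = 2] = (814/53) / (13/53) = 814/13.

814/13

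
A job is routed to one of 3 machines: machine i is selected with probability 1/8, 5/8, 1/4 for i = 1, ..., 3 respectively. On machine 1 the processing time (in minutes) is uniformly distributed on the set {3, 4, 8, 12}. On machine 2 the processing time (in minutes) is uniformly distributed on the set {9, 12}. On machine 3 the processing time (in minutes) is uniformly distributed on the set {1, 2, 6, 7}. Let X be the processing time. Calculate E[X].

269/32

E[X | machine 1] = (3+4+8+12)/4 = 27/4.
E[X | machine 2] = (9+12)/2 = 21/2.
E[X | machine 3] = (1+2+6+7)/4 = 4.
E[X] = (1/8)·(27/4) + (5/8)·(21/2) + (1/4)·(4) = 269/32.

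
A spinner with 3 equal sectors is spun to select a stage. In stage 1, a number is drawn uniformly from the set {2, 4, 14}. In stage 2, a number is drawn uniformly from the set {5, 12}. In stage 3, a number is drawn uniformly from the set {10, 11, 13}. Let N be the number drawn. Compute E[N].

E[N | stage 1] = (2+4+14)/3 = 20/3.
E[N | stage 2] = (5+12)/2 = 17/2.
E[N | stage 3] = (10+11+13)/3 = 34/3.
By the law of total expectation,
E[N] = (1/3)·(20/3) + (1/3)·(17/2) + (1/3)·(34/3) = 53/6.

53/6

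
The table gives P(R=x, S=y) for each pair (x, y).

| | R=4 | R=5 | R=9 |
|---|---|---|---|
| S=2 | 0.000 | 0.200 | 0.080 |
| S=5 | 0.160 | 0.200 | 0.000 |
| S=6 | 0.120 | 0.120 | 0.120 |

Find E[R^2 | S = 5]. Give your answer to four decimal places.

21.0000

P(S = 5) = 0.360.
Σ R^2·P over the event = 16·(0.160) + 25·(0.200) = 7.560.
E[R^2 | S = 5] = (7.560) / (0.360) = 21.0000.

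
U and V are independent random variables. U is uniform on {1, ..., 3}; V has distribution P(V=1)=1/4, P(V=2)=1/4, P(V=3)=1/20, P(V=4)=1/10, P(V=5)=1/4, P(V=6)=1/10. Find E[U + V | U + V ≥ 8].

74/9

P(U + V ≥ 8) = 3/20.
Summing (U+V)·P(x,y) over outcomes with U + V ≥ 8 gives 37/30.
E[U + V | U + V ≥ 8] = (37/30) / (3/20) = 74/9.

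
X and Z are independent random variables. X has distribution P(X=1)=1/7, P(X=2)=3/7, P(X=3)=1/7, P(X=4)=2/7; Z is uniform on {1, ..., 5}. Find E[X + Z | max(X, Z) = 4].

82/13

P(max(X, Z) = 4) = 13/35.
Summing (X+Z)·P(x,y) over outcomes with max(X, Z) = 4 gives 82/35.
E[X + Z | max(X, Z) = 4] = (82/35) / (13/35) = 82/13.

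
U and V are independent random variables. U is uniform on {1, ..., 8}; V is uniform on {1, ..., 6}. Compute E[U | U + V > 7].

P(U + V > 7) = 9/16.
Summing U·P(x,y) over outcomes with U + V > 7 gives 10/3.
E[U | U + V > 7] = (10/3) / (9/16) = 160/27.

160/27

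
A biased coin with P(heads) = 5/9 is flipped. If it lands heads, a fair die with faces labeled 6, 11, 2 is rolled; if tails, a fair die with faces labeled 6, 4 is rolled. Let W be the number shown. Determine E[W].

E[W | heads] = (6+11+2)/3 = 19/3.
E[W | tails] = (6+4)/2 = 5.
E[W] = (5/9)·(19/3) + (4/9)·(5) = 155/27.

155/27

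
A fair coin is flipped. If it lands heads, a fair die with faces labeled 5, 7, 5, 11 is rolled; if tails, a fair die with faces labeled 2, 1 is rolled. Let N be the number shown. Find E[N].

17/4

E[N | heads] = (5+7+5+11)/4 = 7.
E[N | tails] = (2+1)/2 = 3/2.
By the law of total expectation,
E[N] = (1/2)·(7) + (1/2)·(3/2) = 17/4.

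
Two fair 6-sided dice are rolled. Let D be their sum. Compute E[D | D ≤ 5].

4

P(D ≤ 5) = 5/18.
Σ over the event: 2·1/36 + 3·1/18 + 4·1/12 + 5·1/9 = 10/9.
E[D | D ≤ 5] = (10/9) / (5/18) = 4.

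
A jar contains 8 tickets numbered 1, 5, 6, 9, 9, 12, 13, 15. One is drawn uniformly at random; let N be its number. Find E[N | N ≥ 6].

32/3

P(N ≥ 6) = 3/4.
Σ over the event: 6·1/8 + 9·1/4 + 12·1/8 + 13·1/8 + 15·1/8 = 8.
E[N | N ≥ 6] = (8) / (3/4) = 32/3.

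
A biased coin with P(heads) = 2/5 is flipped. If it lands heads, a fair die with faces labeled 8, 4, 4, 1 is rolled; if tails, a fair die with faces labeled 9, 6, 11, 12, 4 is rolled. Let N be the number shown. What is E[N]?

337/50

E[N | heads] = (8+4+4+1)/4 = 17/4.
E[N | tails] = (9+6+11+12+4)/5 = 42/5.
By the law of total expectation,
E[N] = (2/5)·(17/4) + (3/5)·(42/5) = 337/50.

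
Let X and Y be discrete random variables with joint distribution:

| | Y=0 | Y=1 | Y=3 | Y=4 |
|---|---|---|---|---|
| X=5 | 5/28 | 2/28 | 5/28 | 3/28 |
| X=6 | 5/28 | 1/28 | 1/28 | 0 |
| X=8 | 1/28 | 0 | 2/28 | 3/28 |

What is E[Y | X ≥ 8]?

3

P(X ≥ 8) = 3/14.
Σ Y·P over the event = 0·(1/28) + 3·(2/28) + 4·(3/28) = 9/14.
E[Y | X ≥ 8] = (9/14) / (3/14) = 3.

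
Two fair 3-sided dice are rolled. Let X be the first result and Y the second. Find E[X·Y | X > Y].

Outcomes with X > Y: (2,1), (3,1), (3,2), each with probability 1/9.
E[X·Y | X > Y] = (2 + 3 + 6) / 3 = 11/3.

11/3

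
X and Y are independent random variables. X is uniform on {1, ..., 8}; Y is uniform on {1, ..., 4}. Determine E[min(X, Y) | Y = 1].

Outcomes with Y = 1: (1,1), (2,1), (3,1), (4,1), (5,1), (6,1), (7,1), (8,1), each with probability 1/32.
E[min(X, Y) | Y = 1] = (1 + 1 + 1 + 1 + 1 + 1 + 1 + 1) / 8 = 1.

1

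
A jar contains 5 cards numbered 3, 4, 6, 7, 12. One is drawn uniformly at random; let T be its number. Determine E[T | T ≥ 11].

12

P(T ≥ 11) = 1/5.
Σ over the event: 12·1/5 = 12/5.
E[T | T ≥ 11] = (12/5) / (1/5) = 12.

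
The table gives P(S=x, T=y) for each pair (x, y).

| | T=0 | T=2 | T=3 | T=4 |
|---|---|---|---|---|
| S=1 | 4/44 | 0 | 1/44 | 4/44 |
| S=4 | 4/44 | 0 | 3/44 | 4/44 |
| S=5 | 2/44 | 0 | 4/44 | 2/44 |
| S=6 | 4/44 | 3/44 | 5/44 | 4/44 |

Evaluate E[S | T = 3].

63/13

P(T = 3) = 13/44.
Σ S·P over the event = 1·(1/44) + 4·(3/44) + 5·(4/44) + 6·(5/44) = 63/44.
E[S | T = 3] = (63/44) / (13/44) = 63/13.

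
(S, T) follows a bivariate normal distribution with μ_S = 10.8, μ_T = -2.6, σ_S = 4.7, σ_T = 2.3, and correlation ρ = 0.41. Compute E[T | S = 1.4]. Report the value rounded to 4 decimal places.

-4.4860

For a bivariate normal, E[T | S=x] = μ_T + ρ·(σ_T/σ_S)·(x − μ_S).
E[T | S=1.4] = -2.6 + (0.41)·(2.3/4.7)·(1.4 − (10.8)) = -2.6 + (0.20064)·(-9.4) = -4.4860.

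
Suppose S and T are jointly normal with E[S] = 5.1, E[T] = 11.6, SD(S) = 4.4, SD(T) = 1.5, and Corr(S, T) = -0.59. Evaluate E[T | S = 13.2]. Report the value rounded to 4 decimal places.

E[T | S=x] = μ_T + ρ(σ_T/σ_S)(x − μ_S) for jointly normal variables.
E[T | S=13.2] = 11.6 + (-0.59)·(1.5/4.4)·(13.2 − (5.1)) = 11.6 + (-0.20114)·(8.1) = 9.9708.

9.9708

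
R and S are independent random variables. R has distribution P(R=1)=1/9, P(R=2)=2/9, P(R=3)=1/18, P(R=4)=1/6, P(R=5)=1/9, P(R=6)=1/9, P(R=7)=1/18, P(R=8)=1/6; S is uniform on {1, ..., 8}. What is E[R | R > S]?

6

P(R > S) = 5/12.
Summing R·P(x,y) over outcomes with R > S gives 5/2.
E[R | R > S] = (5/2) / (5/12) = 6.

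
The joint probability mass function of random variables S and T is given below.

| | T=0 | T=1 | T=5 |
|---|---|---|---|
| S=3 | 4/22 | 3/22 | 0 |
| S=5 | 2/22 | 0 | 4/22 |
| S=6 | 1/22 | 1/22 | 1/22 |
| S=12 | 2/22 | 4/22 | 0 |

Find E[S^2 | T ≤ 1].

P(T ≤ 1) = 17/22.
Σ S^2·P over the event = 9·(4/22) + 9·(3/22) + 25·(2/22) + 36·(1/22) + 36·(1/22) + 144·(2/22) + 144·(4/22) = 1049/22.
E[S^2 | T ≤ 1] = (1049/22) / (17/22) = 1049/17.

1049/17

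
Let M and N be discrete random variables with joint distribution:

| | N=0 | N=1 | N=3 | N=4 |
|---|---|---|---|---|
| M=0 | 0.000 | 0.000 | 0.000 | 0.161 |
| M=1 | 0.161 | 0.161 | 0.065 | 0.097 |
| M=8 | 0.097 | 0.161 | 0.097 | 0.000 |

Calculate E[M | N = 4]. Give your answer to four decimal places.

P(N = 4) = 0.258.
Σ M·P over the event = 0·(0.161) + 1·(0.097) = 0.097.
E[M | N = 4] = (0.097) / (0.258) = 0.3760.

0.3760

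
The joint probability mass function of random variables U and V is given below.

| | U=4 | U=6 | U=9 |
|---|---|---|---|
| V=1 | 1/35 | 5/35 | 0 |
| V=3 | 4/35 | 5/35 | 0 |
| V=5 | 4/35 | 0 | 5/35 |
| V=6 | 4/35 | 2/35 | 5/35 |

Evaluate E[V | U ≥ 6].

P(U ≥ 6) = 22/35.
Σ V·P over the event = 1·(5/35) + 3·(5/35) + 6·(2/35) + 5·(5/35) + 6·(5/35) = 87/35.
E[V | U ≥ 6] = (87/35) / (22/35) = 87/22.

87/22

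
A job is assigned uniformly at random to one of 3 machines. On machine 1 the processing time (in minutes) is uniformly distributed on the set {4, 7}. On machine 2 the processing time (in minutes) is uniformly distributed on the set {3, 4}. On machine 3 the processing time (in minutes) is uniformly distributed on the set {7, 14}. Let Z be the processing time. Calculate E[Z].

13/2

E[Z | machine 1] = (4+7)/2 = 11/2.
E[Z | machine 2] = (3+4)/2 = 7/2.
E[Z | machine 3] = (7+14)/2 = 21/2.
E[Z] = (1/3)·(11/2) + (1/3)·(7/2) + (1/3)·(21/2) = 13/2.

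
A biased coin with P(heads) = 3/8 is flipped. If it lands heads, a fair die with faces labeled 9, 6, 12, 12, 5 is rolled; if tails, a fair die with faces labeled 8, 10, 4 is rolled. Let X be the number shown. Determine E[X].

E[X | heads] = (9+6+12+12+5)/5 = 44/5.
E[X | tails] = (8+10+4)/3 = 22/3.
By the law of total expectation,
E[X] = (3/8)·(44/5) + (5/8)·(22/3) = 473/60.

473/60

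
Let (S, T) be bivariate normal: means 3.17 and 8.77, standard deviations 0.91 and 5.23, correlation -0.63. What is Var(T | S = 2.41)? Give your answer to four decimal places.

The conditional variance in a bivariate normal is σ_T²(1 − ρ²), independent of x.
Var(T | S=2.41) = (5.23)²·(1 − (-0.63)²) = 27.3529·0.6031 = 16.4965.

16.4965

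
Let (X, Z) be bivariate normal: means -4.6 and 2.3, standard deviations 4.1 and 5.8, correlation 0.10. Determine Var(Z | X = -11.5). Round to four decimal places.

The conditional variance in a bivariate normal is σ_Z²(1 − ρ²), independent of x.
Var(Z | X=-11.5) = (5.8)²·(1 − (0.10)²) = 33.64·0.99 = 33.3036.

33.3036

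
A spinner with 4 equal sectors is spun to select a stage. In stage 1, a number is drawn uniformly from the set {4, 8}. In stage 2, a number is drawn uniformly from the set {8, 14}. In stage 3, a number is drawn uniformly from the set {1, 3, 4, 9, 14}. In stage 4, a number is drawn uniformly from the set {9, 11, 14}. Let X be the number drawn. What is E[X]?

259/30

E[X | stage 1] = (4+8)/2 = 6.
E[X | stage 2] = (8+14)/2 = 11.
E[X | stage 3] = (1+3+4+9+14)/5 = 31/5.
E[X | stage 4] = (9+11+14)/3 = 34/3.
By the law of total expectation,
E[X] = (1/4)·(6) + (1/4)·(11) + (1/4)·(31/5) + (1/4)·(34/3) = 259/30.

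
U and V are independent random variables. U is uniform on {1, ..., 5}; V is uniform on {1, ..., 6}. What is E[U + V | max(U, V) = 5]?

70/9

Outcomes with max(U, V) = 5: (1,5), (2,5), (3,5), (4,5), (5,1), (5,2), (5,3), (5,4), (5,5), each with probability 1/30.
E[U + V | max(U, V) = 5] = (6 + 7 + 8 + 9 + 6 + 7 + 8 + 9 + 10) / 9 = 70/9.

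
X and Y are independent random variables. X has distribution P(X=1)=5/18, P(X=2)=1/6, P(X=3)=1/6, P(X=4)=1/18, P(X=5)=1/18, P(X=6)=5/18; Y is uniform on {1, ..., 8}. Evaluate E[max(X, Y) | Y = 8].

8

P(Y = 8) = 1/8.
Summing max(X,Y)·P(x,y) over outcomes with Y = 8 gives 1.
E[max(X, Y) | Y = 8] = (1) / (1/8) = 8.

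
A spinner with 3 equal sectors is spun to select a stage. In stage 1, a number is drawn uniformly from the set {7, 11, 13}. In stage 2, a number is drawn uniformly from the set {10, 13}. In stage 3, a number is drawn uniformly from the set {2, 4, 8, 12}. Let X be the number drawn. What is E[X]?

85/9

E[X | stage 1] = (7+11+13)/3 = 31/3.
E[X | stage 2] = (10+13)/2 = 23/2.
E[X | stage 3] = (2+4+8+12)/4 = 13/2.
E[X] = (1/3)·(31/3) + (1/3)·(23/2) + (1/3)·(13/2) = 85/9.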